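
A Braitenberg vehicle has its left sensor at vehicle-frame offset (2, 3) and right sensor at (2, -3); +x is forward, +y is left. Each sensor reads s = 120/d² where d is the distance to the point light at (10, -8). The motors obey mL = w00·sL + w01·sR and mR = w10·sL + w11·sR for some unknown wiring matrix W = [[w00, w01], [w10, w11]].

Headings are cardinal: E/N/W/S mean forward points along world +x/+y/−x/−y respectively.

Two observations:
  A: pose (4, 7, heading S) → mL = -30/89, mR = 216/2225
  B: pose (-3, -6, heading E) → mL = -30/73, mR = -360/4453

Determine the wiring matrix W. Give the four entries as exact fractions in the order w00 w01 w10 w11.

-1/2 0 1/2 -1/2

obs A: pose=(4,7,S) → sL=60/89, sR=12/25, mL=-30/89, mR=216/2225
obs B: pose=(-3,-6,E) → sL=60/73, sR=60/61, mL=-30/73, mR=-360/4453
sensor matrix S = [[60/89, 12/25], [60/73, 60/61]]; det S = 532224/1981585
solve [mL_A; mL_B] = S·[w00; w01] and [mR_A; mR_B] = S·[w10; w11]:
  w00 = -1/2, w01 = 0, w10 = 1/2, w11 = -1/2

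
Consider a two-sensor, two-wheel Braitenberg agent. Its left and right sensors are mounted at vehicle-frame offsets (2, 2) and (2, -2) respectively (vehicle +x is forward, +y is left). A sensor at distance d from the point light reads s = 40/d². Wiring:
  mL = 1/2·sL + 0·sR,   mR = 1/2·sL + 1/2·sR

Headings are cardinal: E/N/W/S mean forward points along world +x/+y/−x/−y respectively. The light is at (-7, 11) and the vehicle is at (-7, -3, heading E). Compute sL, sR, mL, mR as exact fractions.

left sensor world pos  = (-5, -1); dL² = 148
right sensor world pos = (-5, -5); dR² = 260
sL = 40/148 = 10/37
sR = 40/260 = 2/13
mL = 1/2·sL + 0·sR = 5/37
mR = 1/2·sL + 1/2·sR = 102/481

10/37 2/13 5/37 102/481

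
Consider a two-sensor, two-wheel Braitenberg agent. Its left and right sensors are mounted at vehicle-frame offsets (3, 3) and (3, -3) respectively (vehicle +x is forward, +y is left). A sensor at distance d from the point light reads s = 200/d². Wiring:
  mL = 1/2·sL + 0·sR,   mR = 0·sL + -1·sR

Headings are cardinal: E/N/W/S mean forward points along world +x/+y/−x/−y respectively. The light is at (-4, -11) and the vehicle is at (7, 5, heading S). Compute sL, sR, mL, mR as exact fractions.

40/73 200/233 20/73 -200/233

left sensor world pos  = (10, 2); dL² = 365
right sensor world pos = (4, 2); dR² = 233
sL = 200/365 = 40/73
sR = 200/233 = 200/233
mL = 1/2·sL + 0·sR = 20/73
mR = 0·sL + -1·sR = -200/233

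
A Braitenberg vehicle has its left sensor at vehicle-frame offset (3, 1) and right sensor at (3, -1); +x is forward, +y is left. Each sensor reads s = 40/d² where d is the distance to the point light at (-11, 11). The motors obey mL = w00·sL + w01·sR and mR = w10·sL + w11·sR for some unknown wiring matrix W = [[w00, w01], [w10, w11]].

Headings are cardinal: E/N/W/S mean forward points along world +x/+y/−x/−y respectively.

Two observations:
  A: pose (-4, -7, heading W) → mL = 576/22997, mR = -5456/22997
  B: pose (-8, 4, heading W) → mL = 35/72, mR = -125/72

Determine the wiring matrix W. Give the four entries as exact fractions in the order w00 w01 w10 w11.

-1 1 -1 -1

obs A: pose=(-4,-7,W) → sL=40/377, sR=8/61, mL=576/22997, mR=-5456/22997
obs B: pose=(-8,4,W) → sL=5/8, sR=10/9, mL=35/72, mR=-125/72
sensor matrix S = [[40/377, 8/61], [5/8, 10/9]]; det S = 7435/206973
solve [mL_A; mL_B] = S·[w00; w01] and [mR_A; mR_B] = S·[w10; w11]:
  w00 = -1, w01 = 1, w10 = -1, w11 = -1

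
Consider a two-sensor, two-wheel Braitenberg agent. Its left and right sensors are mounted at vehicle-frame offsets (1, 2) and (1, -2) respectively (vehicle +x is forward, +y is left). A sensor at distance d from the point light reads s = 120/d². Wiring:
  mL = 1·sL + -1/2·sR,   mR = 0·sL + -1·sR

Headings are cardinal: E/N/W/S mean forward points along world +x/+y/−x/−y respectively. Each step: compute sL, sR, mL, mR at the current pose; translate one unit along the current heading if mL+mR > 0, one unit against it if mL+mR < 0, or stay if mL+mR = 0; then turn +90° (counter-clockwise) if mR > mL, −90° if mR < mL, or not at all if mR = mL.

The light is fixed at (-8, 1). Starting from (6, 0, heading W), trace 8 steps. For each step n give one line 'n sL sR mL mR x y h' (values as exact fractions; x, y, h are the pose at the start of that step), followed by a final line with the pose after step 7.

n=0: pose=(6,0,W); sL=60/89, sR=12/17; mL=486/1513, mR=-12/17; mL+mR=-582/1513 → advance -1; mR−mL=-1554/1513 → turn -1·90°
n=1: pose=(7,0,N); sL=120/169, sR=120/289; mL=24540/48841, mR=-120/289; mL+mR=4260/48841 → advance +1; mR−mL=-44820/48841 → turn -1·90°
n=2: pose=(7,1,E); sL=6/13, sR=6/13; mL=3/13, mR=-6/13; mL+mR=-3/13 → advance -1; mR−mL=-9/13 → turn -1·90°
n=3: pose=(6,1,S); sL=120/257, sR=24/29; mL=396/7453, mR=-24/29; mL+mR=-5772/7453 → advance -1; mR−mL=-6564/7453 → turn -1·90°
n=4: pose=(6,2,W); sL=12/17, sR=60/89; mL=558/1513, mR=-60/89; mL+mR=-462/1513 → advance -1; mR−mL=-1578/1513 → turn -1·90°
n=5: pose=(7,2,N); sL=120/173, sR=120/293; mL=24780/50689, mR=-120/293; mL+mR=4020/50689 → advance +1; mR−mL=-45540/50689 → turn -1·90°
n=6: pose=(7,3,E); sL=15/34, sR=15/32; mL=225/1088, mR=-15/32; mL+mR=-285/1088 → advance -1; mR−mL=-735/1088 → turn -1·90°
n=7: pose=(6,3,S); sL=120/257, sR=24/29; mL=396/7453, mR=-24/29; mL+mR=-5772/7453 → advance -1; mR−mL=-6564/7453 → turn -1·90°

0 60/89 12/17 486/1513 -12/17 6 0 W
1 120/169 120/289 24540/48841 -120/289 7 0 N
2 6/13 6/13 3/13 -6/13 7 1 E
3 120/257 24/29 396/7453 -24/29 6 1 S
4 12/17 60/89 558/1513 -60/89 6 2 W
5 120/173 120/293 24780/50689 -120/293 7 2 N
6 15/34 15/32 225/1088 -15/32 7 3 E
7 120/257 24/29 396/7453 -24/29 6 3 S
final 6 4 W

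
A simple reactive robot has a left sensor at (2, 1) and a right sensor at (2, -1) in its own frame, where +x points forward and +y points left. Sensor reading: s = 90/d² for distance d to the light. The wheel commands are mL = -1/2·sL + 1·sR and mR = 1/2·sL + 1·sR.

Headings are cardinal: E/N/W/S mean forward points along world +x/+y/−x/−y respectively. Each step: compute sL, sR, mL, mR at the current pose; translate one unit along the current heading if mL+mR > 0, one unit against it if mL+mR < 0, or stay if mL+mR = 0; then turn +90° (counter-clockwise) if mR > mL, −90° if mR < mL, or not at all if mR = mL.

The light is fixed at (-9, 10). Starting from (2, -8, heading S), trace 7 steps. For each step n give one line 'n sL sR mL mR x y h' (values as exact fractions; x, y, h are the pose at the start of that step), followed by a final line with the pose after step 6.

n=0: pose=(2,-8,S); sL=45/272, sR=9/50; mL=1323/13600, mR=3573/13600; mL+mR=9/25 → advance +1; mR−mL=45/272 → turn +1·90°
n=1: pose=(2,-9,E); sL=90/493, sR=90/569; mL=18765/280517, mR=69975/280517; mL+mR=180/569 → advance +1; mR−mL=90/493 → turn +1·90°
n=2: pose=(3,-9,N); sL=9/41, sR=45/229; mL=1629/18778, mR=5751/18778; mL+mR=90/229 → advance +1; mR−mL=9/41 → turn +1·90°
n=3: pose=(3,-8,W); sL=90/461, sR=90/389; mL=23985/179329, mR=58995/179329; mL+mR=180/389 → advance +1; mR−mL=90/461 → turn +1·90°
n=4: pose=(2,-8,S); sL=45/272, sR=9/50; mL=1323/13600, mR=3573/13600; mL+mR=9/25 → advance +1; mR−mL=45/272 → turn +1·90°
n=5: pose=(2,-9,E); sL=90/493, sR=90/569; mL=18765/280517, mR=69975/280517; mL+mR=180/569 → advance +1; mR−mL=90/493 → turn +1·90°
n=6: pose=(3,-9,N); sL=9/41, sR=45/229; mL=1629/18778, mR=5751/18778; mL+mR=90/229 → advance +1; mR−mL=9/41 → turn +1·90°

0 45/272 9/50 1323/13600 3573/13600 2 -8 S
1 90/493 90/569 18765/280517 69975/280517 2 -9 E
2 9/41 45/229 1629/18778 5751/18778 3 -9 N
3 90/461 90/389 23985/179329 58995/179329 3 -8 W
4 45/272 9/50 1323/13600 3573/13600 2 -8 S
5 90/493 90/569 18765/280517 69975/280517 2 -9 E
6 9/41 45/229 1629/18778 5751/18778 3 -9 N
final 3 -8 W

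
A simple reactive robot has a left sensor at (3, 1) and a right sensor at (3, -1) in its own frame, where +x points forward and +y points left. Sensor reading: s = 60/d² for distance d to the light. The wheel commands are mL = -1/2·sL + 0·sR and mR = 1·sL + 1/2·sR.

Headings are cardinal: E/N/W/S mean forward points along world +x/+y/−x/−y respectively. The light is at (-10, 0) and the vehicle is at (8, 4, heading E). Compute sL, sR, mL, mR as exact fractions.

left sensor world pos  = (11, 5); dL² = 466
right sensor world pos = (11, 3); dR² = 450
sL = 60/466 = 30/233
sR = 60/450 = 2/15
mL = -1/2·sL + 0·sR = -15/233
mR = 1·sL + 1/2·sR = 683/3495

30/233 2/15 -15/233 683/3495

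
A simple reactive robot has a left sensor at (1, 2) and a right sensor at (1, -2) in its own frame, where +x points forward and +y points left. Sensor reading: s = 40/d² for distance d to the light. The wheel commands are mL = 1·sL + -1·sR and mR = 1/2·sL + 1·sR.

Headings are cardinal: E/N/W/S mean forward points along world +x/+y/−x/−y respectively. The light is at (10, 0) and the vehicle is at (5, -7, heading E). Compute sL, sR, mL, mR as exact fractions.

40/41 40/97 2240/3977 3580/3977

left sensor world pos  = (6, -5); dL² = 41
right sensor world pos = (6, -9); dR² = 97
sL = 40/41 = 40/41
sR = 40/97 = 40/97
mL = 1·sL + -1·sR = 2240/3977
mR = 1/2·sL + 1·sR = 3580/3977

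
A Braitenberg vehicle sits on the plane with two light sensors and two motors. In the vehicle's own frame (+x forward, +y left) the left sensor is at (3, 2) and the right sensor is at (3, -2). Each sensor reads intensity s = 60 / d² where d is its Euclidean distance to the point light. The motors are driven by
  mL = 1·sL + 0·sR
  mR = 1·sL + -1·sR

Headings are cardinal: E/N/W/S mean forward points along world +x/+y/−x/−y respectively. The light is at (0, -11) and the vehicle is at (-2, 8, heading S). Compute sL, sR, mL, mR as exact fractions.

15/64 15/68 15/64 15/1088

left sensor world pos  = (0, 5); dL² = 256
right sensor world pos = (-4, 5); dR² = 272
sL = 60/256 = 15/64
sR = 60/272 = 15/68
mL = 1·sL + 0·sR = 15/64
mR = 1·sL + -1·sR = 15/1088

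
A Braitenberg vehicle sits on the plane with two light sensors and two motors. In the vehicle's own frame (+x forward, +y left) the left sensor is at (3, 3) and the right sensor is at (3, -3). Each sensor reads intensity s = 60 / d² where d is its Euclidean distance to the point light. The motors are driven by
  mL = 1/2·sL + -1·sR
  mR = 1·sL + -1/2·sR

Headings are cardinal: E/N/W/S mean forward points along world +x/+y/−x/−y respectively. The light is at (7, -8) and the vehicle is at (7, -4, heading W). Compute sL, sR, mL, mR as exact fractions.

left sensor world pos  = (4, -7); dL² = 10
right sensor world pos = (4, -1); dR² = 58
sL = 60/10 = 6
sR = 60/58 = 30/29
mL = 1/2·sL + -1·sR = 57/29
mR = 1·sL + -1/2·sR = 159/29

6 30/29 57/29 159/29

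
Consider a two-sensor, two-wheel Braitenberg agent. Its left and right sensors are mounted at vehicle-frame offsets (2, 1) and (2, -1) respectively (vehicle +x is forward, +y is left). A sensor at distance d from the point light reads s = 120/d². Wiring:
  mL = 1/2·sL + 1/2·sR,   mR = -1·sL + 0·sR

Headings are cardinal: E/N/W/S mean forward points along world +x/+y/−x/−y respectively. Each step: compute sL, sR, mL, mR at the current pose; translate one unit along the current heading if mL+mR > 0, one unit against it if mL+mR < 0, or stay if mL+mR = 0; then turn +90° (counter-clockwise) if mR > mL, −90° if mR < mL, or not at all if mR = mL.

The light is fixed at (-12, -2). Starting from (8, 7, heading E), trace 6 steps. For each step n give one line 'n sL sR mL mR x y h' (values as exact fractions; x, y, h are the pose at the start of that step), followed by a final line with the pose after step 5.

n=0: pose=(8,7,E); sL=15/73, sR=30/137; mL=4245/20002, mR=-15/73; mL+mR=135/20002 → advance +1; mR−mL=-8355/20002 → turn -1·90°
n=1: pose=(9,7,S); sL=120/533, sR=120/449; mL=58920/239317, mR=-120/533; mL+mR=5040/239317 → advance +1; mR−mL=-112800/239317 → turn -1·90°
n=2: pose=(9,6,W); sL=12/41, sR=60/221; mL=2556/9061, mR=-12/41; mL+mR=-96/9061 → advance -1; mR−mL=-5208/9061 → turn -1·90°
n=3: pose=(10,6,N); sL=120/541, sR=120/629; mL=70200/340289, mR=-120/541; mL+mR=-5280/340289 → advance -1; mR−mL=-145680/340289 → turn -1·90°
n=4: pose=(10,5,E); sL=3/16, sR=10/51; mL=313/1632, mR=-3/16; mL+mR=7/1632 → advance +1; mR−mL=-619/1632 → turn -1·90°
n=5: pose=(11,5,S); sL=120/601, sR=120/509; mL=66600/305909, mR=-120/601; mL+mR=5520/305909 → advance +1; mR−mL=-127680/305909 → turn -1·90°

0 15/73 30/137 4245/20002 -15/73 8 7 E
1 120/533 120/449 58920/239317 -120/533 9 7 S
2 12/41 60/221 2556/9061 -12/41 9 6 W
3 120/541 120/629 70200/340289 -120/541 10 6 N
4 3/16 10/51 313/1632 -3/16 10 5 E
5 120/601 120/509 66600/305909 -120/601 11 5 S
final 11 4 W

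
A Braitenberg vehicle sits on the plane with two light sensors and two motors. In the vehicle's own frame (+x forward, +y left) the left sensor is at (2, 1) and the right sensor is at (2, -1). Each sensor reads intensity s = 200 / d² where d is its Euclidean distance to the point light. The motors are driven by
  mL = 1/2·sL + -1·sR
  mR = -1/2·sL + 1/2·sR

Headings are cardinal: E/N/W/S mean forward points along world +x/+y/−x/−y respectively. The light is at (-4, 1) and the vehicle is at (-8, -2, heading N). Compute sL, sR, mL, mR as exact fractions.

100/13 20 -210/13 80/13

left sensor world pos  = (-9, 0); dL² = 26
right sensor world pos = (-7, 0); dR² = 10
sL = 200/26 = 100/13
sR = 200/10 = 20
mL = 1/2·sL + -1·sR = -210/13
mR = -1/2·sL + 1/2·sR = 80/13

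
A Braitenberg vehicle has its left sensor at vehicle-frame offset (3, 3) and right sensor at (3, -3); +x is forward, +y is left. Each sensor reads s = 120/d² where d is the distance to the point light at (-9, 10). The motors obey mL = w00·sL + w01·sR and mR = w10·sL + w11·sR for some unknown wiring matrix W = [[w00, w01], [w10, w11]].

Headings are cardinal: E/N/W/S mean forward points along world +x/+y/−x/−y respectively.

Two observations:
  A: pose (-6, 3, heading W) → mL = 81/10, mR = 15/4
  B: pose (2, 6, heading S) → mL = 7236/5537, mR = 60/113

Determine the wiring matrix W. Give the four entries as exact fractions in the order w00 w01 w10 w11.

1/2 1 0 1/2

obs A: pose=(-6,3,W) → sL=6/5, sR=15/2, mL=81/10, mR=15/4
obs B: pose=(2,6,S) → sL=24/49, sR=120/113, mL=7236/5537, mR=60/113
sensor matrix S = [[6/5, 15/2], [24/49, 120/113]]; det S = -13284/5537
solve [mL_A; mL_B] = S·[w00; w01] and [mR_A; mR_B] = S·[w10; w11]:
  w00 = 1/2, w01 = 1, w10 = 0, w11 = 1/2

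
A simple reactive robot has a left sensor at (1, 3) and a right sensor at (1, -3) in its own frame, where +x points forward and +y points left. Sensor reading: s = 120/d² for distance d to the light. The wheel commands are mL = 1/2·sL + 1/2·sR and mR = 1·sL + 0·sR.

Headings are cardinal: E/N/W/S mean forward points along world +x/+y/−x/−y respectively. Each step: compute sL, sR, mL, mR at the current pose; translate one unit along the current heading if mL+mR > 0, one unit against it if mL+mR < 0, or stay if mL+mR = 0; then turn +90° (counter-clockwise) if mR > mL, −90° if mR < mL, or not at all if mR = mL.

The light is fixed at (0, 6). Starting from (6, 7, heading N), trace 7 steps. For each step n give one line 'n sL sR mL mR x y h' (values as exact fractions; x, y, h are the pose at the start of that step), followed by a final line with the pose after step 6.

n=0: pose=(6,7,N); sL=120/13, sR=24/17; mL=1176/221, mR=120/13; mL+mR=3216/221 → advance +1; mR−mL=864/221 → turn +1·90°
n=1: pose=(6,8,W); sL=60/13, sR=12/5; mL=228/65, mR=60/13; mL+mR=528/65 → advance +1; mR−mL=72/65 → turn +1·90°
n=2: pose=(5,8,S); sL=24/13, sR=24; mL=168/13, mR=24/13; mL+mR=192/13 → advance +1; mR−mL=-144/13 → turn -1·90°
n=3: pose=(5,7,W); sL=6, sR=15/4; mL=39/8, mR=6; mL+mR=87/8 → advance +1; mR−mL=9/8 → turn +1·90°
n=4: pose=(4,7,S); sL=120/49, sR=120; mL=3000/49, mR=120/49; mL+mR=3120/49 → advance +1; mR−mL=-2880/49 → turn -1·90°
n=5: pose=(4,6,W); sL=20/3, sR=20/3; mL=20/3, mR=20/3; mL+mR=40/3 → advance +1; mR−mL=0 → turn +0·90°
n=6: pose=(3,6,W); sL=120/13, sR=120/13; mL=120/13, mR=120/13; mL+mR=240/13 → advance +1; mR−mL=0 → turn +0·90°

0 120/13 24/17 1176/221 120/13 6 7 N
1 60/13 12/5 228/65 60/13 6 8 W
2 24/13 24 168/13 24/13 5 8 S
3 6 15/4 39/8 6 5 7 W
4 120/49 120 3000/49 120/49 4 7 S
5 20/3 20/3 20/3 20/3 4 6 W
6 120/13 120/13 120/13 120/13 3 6 W
final 2 6 W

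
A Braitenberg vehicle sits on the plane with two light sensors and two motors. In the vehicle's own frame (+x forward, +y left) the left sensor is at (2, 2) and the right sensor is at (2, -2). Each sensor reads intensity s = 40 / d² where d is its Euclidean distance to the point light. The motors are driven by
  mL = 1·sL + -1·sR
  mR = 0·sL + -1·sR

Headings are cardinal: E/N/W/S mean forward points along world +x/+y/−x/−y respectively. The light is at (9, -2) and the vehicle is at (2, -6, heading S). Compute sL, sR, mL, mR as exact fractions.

40/61 40/117 2240/7137 -40/117

left sensor world pos  = (4, -8); dL² = 61
right sensor world pos = (0, -8); dR² = 117
sL = 40/61 = 40/61
sR = 40/117 = 40/117
mL = 1·sL + -1·sR = 2240/7137
mR = 0·sL + -1·sR = -40/117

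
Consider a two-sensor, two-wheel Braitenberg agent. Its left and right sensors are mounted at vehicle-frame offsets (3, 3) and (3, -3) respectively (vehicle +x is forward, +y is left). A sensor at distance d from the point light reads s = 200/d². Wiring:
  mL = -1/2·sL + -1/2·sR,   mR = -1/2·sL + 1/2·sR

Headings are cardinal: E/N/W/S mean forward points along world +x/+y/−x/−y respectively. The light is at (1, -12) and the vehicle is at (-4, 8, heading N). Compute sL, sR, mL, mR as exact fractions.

left sensor world pos  = (-7, 11); dL² = 593
right sensor world pos = (-1, 11); dR² = 533
sL = 200/593 = 200/593
sR = 200/533 = 200/533
mL = -1/2·sL + -1/2·sR = -112600/316069
mR = -1/2·sL + 1/2·sR = 6000/316069

200/593 200/533 -112600/316069 6000/316069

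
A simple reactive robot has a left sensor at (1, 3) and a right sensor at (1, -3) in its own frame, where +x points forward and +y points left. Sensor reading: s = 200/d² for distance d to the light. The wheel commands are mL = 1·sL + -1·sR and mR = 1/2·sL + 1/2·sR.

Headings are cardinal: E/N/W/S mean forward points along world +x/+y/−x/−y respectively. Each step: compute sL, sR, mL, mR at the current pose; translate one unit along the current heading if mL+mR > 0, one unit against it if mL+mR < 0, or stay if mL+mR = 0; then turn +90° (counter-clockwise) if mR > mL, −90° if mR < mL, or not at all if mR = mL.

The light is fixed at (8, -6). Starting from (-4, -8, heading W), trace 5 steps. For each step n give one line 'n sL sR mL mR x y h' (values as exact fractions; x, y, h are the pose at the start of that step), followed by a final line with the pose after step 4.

n=0: pose=(-4,-8,W); sL=100/97, sR=20/17; mL=-240/1649, mR=1820/1649; mL+mR=1580/1649 → advance +1; mR−mL=2060/1649 → turn +1·90°
n=1: pose=(-5,-8,S); sL=200/109, sR=40/53; mL=6240/5777, mR=7480/5777; mL+mR=13720/5777 → advance +1; mR−mL=1240/5777 → turn +1·90°
n=2: pose=(-5,-9,E); sL=25/18, sR=10/9; mL=5/18, mR=5/4; mL+mR=55/36 → advance +1; mR−mL=35/36 → turn +1·90°
n=3: pose=(-4,-9,N); sL=200/229, sR=40/17; mL=-5760/3893, mR=6280/3893; mL+mR=520/3893 → advance +1; mR−mL=12040/3893 → turn +1·90°
n=4: pose=(-4,-8,W); sL=100/97, sR=20/17; mL=-240/1649, mR=1820/1649; mL+mR=1580/1649 → advance +1; mR−mL=2060/1649 → turn +1·90°

0 100/97 20/17 -240/1649 1820/1649 -4 -8 W
1 200/109 40/53 6240/5777 7480/5777 -5 -8 S
2 25/18 10/9 5/18 5/4 -5 -9 E
3 200/229 40/17 -5760/3893 6280/3893 -4 -9 N
4 100/97 20/17 -240/1649 1820/1649 -4 -8 W
final -5 -8 S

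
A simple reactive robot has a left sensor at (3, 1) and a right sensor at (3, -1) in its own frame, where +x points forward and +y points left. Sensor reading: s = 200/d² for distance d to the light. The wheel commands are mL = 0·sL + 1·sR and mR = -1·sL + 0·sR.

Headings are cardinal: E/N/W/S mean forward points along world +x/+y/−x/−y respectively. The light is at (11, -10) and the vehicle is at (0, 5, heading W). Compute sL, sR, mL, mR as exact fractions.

25/49 50/113 50/113 -25/49

left sensor world pos  = (-3, 4); dL² = 392
right sensor world pos = (-3, 6); dR² = 452
sL = 200/392 = 25/49
sR = 200/452 = 50/113
mL = 0·sL + 1·sR = 50/113
mR = -1·sL + 0·sR = -25/49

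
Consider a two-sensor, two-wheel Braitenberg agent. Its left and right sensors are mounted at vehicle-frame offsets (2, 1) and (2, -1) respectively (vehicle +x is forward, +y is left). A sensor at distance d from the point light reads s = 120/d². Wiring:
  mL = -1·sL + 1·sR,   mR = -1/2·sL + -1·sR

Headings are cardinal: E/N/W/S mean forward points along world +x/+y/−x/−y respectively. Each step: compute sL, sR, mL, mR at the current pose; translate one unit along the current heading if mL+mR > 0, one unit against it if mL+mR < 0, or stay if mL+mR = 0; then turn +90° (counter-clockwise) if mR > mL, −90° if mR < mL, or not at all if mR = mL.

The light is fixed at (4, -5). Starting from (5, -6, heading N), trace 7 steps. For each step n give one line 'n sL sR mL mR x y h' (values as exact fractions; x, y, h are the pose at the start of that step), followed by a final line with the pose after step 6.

n=0: pose=(5,-6,N); sL=120, sR=24; mL=-96, mR=-84; mL+mR=-180 → advance -1; mR−mL=12 → turn +1·90°
n=1: pose=(5,-7,W); sL=12, sR=60; mL=48, mR=-66; mL+mR=-18 → advance -1; mR−mL=-114 → turn -1·90°
n=2: pose=(6,-7,N); sL=120, sR=40/3; mL=-320/3, mR=-220/3; mL+mR=-180 → advance -1; mR−mL=100/3 → turn +1·90°
n=3: pose=(6,-8,W); sL=15/2, sR=30; mL=45/2, mR=-135/4; mL+mR=-45/4 → advance -1; mR−mL=-225/4 → turn -1·90°
n=4: pose=(7,-8,N); sL=24, sR=120/17; mL=-288/17, mR=-324/17; mL+mR=-36 → advance -1; mR−mL=-36/17 → turn -1·90°
n=5: pose=(7,-9,E); sL=60/17, sR=12/5; mL=-96/85, mR=-354/85; mL+mR=-90/17 → advance -1; mR−mL=-258/85 → turn -1·90°
n=6: pose=(6,-9,S); sL=8/3, sR=120/37; mL=64/111, mR=-508/111; mL+mR=-4 → advance -1; mR−mL=-572/111 → turn -1·90°

0 120 24 -96 -84 5 -6 N
1 12 60 48 -66 5 -7 W
2 120 40/3 -320/3 -220/3 6 -7 N
3 15/2 30 45/2 -135/4 6 -8 W
4 24 120/17 -288/17 -324/17 7 -8 N
5 60/17 12/5 -96/85 -354/85 7 -9 E
6 8/3 120/37 64/111 -508/111 6 -9 S
final 6 -8 W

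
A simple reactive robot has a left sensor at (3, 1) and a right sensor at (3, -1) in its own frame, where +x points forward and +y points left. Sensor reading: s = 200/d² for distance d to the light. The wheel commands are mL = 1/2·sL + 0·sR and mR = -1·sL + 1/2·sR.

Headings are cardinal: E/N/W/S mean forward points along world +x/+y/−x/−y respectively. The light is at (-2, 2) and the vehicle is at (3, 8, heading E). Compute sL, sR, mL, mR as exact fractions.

200/113 200/89 100/113 -6500/10057

left sensor world pos  = (6, 9); dL² = 113
right sensor world pos = (6, 7); dR² = 89
sL = 200/113 = 200/113
sR = 200/89 = 200/89
mL = 1/2·sL + 0·sR = 100/113
mR = -1·sL + 1/2·sR = -6500/10057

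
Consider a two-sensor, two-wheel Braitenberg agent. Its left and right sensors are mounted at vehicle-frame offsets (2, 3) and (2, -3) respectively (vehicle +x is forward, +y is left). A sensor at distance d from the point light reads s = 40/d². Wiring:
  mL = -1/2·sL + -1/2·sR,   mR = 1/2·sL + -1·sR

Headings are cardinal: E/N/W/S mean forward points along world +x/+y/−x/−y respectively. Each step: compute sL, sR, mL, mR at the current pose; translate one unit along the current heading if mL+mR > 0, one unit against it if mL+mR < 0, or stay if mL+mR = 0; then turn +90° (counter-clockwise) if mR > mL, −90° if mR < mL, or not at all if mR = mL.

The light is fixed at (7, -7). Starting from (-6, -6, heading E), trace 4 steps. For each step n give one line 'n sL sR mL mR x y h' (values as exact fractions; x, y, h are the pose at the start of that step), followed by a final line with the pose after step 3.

0 40/137 8/25 -1048/3425 -596/3425 -6 -6 E
1 20/149 4/13 -428/1937 -466/1937 -7 -6 N
2 40/153 40/153 -40/153 -20/153 -7 -7 E
3 5/41 10/37 -595/3034 -635/3034 -8 -7 N
final -8 -8 E

n=0: pose=(-6,-6,E); sL=40/137, sR=8/25; mL=-1048/3425, mR=-596/3425; mL+mR=-12/25 → advance -1; mR−mL=452/3425 → turn +1·90°
n=1: pose=(-7,-6,N); sL=20/149, sR=4/13; mL=-428/1937, mR=-466/1937; mL+mR=-6/13 → advance -1; mR−mL=-38/1937 → turn -1·90°
n=2: pose=(-7,-7,E); sL=40/153, sR=40/153; mL=-40/153, mR=-20/153; mL+mR=-20/51 → advance -1; mR−mL=20/153 → turn +1·90°
n=3: pose=(-8,-7,N); sL=5/41, sR=10/37; mL=-595/3034, mR=-635/3034; mL+mR=-15/37 → advance -1; mR−mL=-20/1517 → turn -1·90°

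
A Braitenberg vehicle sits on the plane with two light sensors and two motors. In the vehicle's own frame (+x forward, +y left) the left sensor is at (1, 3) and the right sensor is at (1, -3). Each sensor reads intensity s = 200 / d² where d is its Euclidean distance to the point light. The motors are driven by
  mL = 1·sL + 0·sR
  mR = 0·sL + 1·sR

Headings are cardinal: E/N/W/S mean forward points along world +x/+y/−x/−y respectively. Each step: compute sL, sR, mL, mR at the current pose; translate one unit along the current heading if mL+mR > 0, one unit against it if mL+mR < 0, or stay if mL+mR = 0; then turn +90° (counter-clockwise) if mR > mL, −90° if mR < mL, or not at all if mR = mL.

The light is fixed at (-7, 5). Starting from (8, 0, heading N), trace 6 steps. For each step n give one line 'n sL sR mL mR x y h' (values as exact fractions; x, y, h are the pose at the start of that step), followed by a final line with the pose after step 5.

0 5/4 10/17 5/4 10/17 8 0 N
1 200/257 40/61 200/257 40/61 8 1 E
2 100/193 100/97 100/193 100/97 9 1 S
3 200/293 200/353 200/293 200/353 9 0 E
4 50/109 25/29 50/109 25/29 10 0 S
5 200/333 40/81 200/333 40/81 10 -1 E
final 11 -1 S

n=0: pose=(8,0,N); sL=5/4, sR=10/17; mL=5/4, mR=10/17; mL+mR=125/68 → advance +1; mR−mL=-45/68 → turn -1·90°
n=1: pose=(8,1,E); sL=200/257, sR=40/61; mL=200/257, mR=40/61; mL+mR=22480/15677 → advance +1; mR−mL=-1920/15677 → turn -1·90°
n=2: pose=(9,1,S); sL=100/193, sR=100/97; mL=100/193, mR=100/97; mL+mR=29000/18721 → advance +1; mR−mL=9600/18721 → turn +1·90°
n=3: pose=(9,0,E); sL=200/293, sR=200/353; mL=200/293, mR=200/353; mL+mR=129200/103429 → advance +1; mR−mL=-12000/103429 → turn -1·90°
n=4: pose=(10,0,S); sL=50/109, sR=25/29; mL=50/109, mR=25/29; mL+mR=4175/3161 → advance +1; mR−mL=1275/3161 → turn +1·90°
n=5: pose=(10,-1,E); sL=200/333, sR=40/81; mL=200/333, mR=40/81; mL+mR=3280/2997 → advance +1; mR−mL=-320/2997 → turn -1·90°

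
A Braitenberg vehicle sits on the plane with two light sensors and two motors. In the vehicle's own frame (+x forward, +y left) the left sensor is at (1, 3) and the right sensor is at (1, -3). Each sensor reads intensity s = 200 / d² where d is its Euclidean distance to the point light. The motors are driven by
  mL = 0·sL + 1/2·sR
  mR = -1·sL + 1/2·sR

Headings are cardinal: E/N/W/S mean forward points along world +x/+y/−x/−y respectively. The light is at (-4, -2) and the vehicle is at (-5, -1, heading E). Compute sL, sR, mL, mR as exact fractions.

left sensor world pos  = (-4, 2); dL² = 16
right sensor world pos = (-4, -4); dR² = 4
sL = 200/16 = 25/2
sR = 200/4 = 50
mL = 0·sL + 1/2·sR = 25
mR = -1·sL + 1/2·sR = 25/2

25/2 50 25 25/2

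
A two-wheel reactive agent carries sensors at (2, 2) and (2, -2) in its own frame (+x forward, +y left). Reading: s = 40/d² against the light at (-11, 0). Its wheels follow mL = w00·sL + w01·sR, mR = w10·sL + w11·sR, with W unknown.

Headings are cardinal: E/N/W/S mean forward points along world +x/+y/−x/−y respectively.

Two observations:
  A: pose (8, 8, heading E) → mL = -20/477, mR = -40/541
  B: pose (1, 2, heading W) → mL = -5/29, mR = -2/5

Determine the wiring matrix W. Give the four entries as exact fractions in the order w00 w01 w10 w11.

obs A: pose=(8,8,E) → sL=40/541, sR=40/477, mL=-20/477, mR=-40/541
obs B: pose=(1,2,W) → sL=2/5, sR=10/29, mL=-5/29, mR=-2/5
sensor matrix S = [[40/541, 40/477], [2/5, 10/29]]; det S = -60224/7483653
solve [mL_A; mL_B] = S·[w00; w01] and [mR_A; mR_B] = S·[w10; w11]:
  w00 = 0, w01 = -1/2, w10 = -1, w11 = 0

0 -1/2 -1 0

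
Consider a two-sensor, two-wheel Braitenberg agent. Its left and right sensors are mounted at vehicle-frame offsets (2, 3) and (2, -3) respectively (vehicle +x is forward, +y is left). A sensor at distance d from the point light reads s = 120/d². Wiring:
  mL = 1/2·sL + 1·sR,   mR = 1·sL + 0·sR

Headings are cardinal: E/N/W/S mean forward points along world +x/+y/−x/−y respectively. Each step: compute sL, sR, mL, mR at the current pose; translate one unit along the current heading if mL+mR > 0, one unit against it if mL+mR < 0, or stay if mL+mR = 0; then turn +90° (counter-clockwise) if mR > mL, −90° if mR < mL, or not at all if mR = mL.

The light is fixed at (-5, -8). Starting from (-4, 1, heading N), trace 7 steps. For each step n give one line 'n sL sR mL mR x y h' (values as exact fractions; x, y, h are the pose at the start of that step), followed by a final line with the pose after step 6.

n=0: pose=(-4,1,N); sL=24/25, sR=120/137; mL=4644/3425, mR=24/25; mL+mR=7932/3425 → advance +1; mR−mL=-1356/3425 → turn -1·90°
n=1: pose=(-4,2,E); sL=60/89, sR=60/29; mL=6210/2581, mR=60/89; mL+mR=7950/2581 → advance +1; mR−mL=-4470/2581 → turn -1·90°
n=2: pose=(-3,2,S); sL=120/89, sR=24/13; mL=2916/1157, mR=120/89; mL+mR=4476/1157 → advance +1; mR−mL=-1356/1157 → turn -1·90°
n=3: pose=(-3,1,W); sL=10/3, sR=5/6; mL=5/2, mR=10/3; mL+mR=35/6 → advance +1; mR−mL=5/6 → turn +1·90°
n=4: pose=(-4,1,S); sL=24/13, sR=120/53; mL=2196/689, mR=24/13; mL+mR=3468/689 → advance +1; mR−mL=-924/689 → turn -1·90°
n=5: pose=(-4,0,W); sL=60/13, sR=60/61; mL=2610/793, mR=60/13; mL+mR=6270/793 → advance +1; mR−mL=1050/793 → turn +1·90°
n=6: pose=(-5,0,S); sL=8/3, sR=8/3; mL=4, mR=8/3; mL+mR=20/3 → advance +1; mR−mL=-4/3 → turn -1·90°

0 24/25 120/137 4644/3425 24/25 -4 1 N
1 60/89 60/29 6210/2581 60/89 -4 2 E
2 120/89 24/13 2916/1157 120/89 -3 2 S
3 10/3 5/6 5/2 10/3 -3 1 W
4 24/13 120/53 2196/689 24/13 -4 1 S
5 60/13 60/61 2610/793 60/13 -4 0 W
6 8/3 8/3 4 8/3 -5 0 S
final -5 -1 W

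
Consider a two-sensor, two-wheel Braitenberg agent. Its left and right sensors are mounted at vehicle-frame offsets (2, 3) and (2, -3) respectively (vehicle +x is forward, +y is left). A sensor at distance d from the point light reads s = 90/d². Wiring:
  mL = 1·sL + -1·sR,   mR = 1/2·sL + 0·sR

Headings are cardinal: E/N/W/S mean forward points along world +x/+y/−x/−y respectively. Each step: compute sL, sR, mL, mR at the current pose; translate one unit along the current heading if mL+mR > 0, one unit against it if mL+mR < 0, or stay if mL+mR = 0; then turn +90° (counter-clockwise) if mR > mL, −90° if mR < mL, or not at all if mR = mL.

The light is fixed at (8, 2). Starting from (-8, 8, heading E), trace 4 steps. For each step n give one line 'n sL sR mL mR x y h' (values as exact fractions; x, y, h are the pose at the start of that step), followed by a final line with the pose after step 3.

0 90/277 18/41 -1296/11357 45/277 -8 8 E
1 45/194 45/104 -2025/10088 45/388 -7 8 N
2 90/293 90/353 5400/103429 45/293 -7 7 W
3 45/89 9/37 864/3293 45/178 -8 7 S
final -8 6 W

n=0: pose=(-8,8,E); sL=90/277, sR=18/41; mL=-1296/11357, mR=45/277; mL+mR=549/11357 → advance +1; mR−mL=3141/11357 → turn +1·90°
n=1: pose=(-7,8,N); sL=45/194, sR=45/104; mL=-2025/10088, mR=45/388; mL+mR=-855/10088 → advance -1; mR−mL=3195/10088 → turn +1·90°
n=2: pose=(-7,7,W); sL=90/293, sR=90/353; mL=5400/103429, mR=45/293; mL+mR=21285/103429 → advance +1; mR−mL=10485/103429 → turn +1·90°
n=3: pose=(-8,7,S); sL=45/89, sR=9/37; mL=864/3293, mR=45/178; mL+mR=3393/6586 → advance +1; mR−mL=-63/6586 → turn -1·90°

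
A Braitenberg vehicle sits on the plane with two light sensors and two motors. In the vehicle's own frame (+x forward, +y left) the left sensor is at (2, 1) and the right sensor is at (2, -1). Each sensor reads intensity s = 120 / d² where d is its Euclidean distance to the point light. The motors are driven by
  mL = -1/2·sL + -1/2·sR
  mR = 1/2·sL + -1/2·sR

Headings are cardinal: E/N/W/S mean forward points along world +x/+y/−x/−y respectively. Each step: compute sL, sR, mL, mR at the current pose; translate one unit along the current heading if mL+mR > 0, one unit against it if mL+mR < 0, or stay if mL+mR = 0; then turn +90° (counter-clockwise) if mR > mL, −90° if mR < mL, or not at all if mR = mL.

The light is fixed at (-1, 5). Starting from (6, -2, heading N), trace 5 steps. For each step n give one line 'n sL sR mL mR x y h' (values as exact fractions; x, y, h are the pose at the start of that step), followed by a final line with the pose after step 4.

0 120/61 120/89 -9000/5429 1680/5429 6 -2 N
1 60/53 60/37 -2700/1961 -480/1961 6 -3 W
2 120/181 120/149 -19800/26969 -1920/26969 7 -3 S
3 15/17 30/41 -1125/1394 105/1394 7 -2 E
4 120/61 120/89 -9000/5429 1680/5429 6 -2 N
final 6 -3 W

n=0: pose=(6,-2,N); sL=120/61, sR=120/89; mL=-9000/5429, mR=1680/5429; mL+mR=-120/89 → advance -1; mR−mL=120/61 → turn +1·90°
n=1: pose=(6,-3,W); sL=60/53, sR=60/37; mL=-2700/1961, mR=-480/1961; mL+mR=-60/37 → advance -1; mR−mL=60/53 → turn +1·90°
n=2: pose=(7,-3,S); sL=120/181, sR=120/149; mL=-19800/26969, mR=-1920/26969; mL+mR=-120/149 → advance -1; mR−mL=120/181 → turn +1·90°
n=3: pose=(7,-2,E); sL=15/17, sR=30/41; mL=-1125/1394, mR=105/1394; mL+mR=-30/41 → advance -1; mR−mL=15/17 → turn +1·90°
n=4: pose=(6,-2,N); sL=120/61, sR=120/89; mL=-9000/5429, mR=1680/5429; mL+mR=-120/89 → advance -1; mR−mL=120/61 → turn +1·90°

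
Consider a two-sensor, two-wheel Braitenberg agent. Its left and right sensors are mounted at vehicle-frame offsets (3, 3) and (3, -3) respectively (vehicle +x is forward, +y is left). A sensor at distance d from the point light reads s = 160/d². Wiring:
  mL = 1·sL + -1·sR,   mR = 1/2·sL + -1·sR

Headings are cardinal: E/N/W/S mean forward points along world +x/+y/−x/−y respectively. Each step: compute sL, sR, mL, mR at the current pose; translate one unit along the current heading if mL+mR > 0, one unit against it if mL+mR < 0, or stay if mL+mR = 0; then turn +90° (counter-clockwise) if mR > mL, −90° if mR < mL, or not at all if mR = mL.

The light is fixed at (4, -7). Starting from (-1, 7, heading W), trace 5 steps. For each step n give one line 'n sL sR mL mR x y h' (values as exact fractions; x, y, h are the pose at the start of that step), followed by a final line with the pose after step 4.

0 32/37 160/353 5376/13061 -272/13061 -1 7 W
1 16/37 80/149 -576/5513 -1768/5513 -2 7 N
2 32/53 160/109 -4992/5777 -6736/5777 -2 6 E
3 40/29 4/5 84/145 -16/145 -3 6 S
4 160/181 32/65 4608/11765 -592/11765 -3 5 W
final -4 5 N

n=0: pose=(-1,7,W); sL=32/37, sR=160/353; mL=5376/13061, mR=-272/13061; mL+mR=5104/13061 → advance +1; mR−mL=-16/37 → turn -1·90°
n=1: pose=(-2,7,N); sL=16/37, sR=80/149; mL=-576/5513, mR=-1768/5513; mL+mR=-2344/5513 → advance -1; mR−mL=-8/37 → turn -1·90°
n=2: pose=(-2,6,E); sL=32/53, sR=160/109; mL=-4992/5777, mR=-6736/5777; mL+mR=-11728/5777 → advance -1; mR−mL=-16/53 → turn -1·90°
n=3: pose=(-3,6,S); sL=40/29, sR=4/5; mL=84/145, mR=-16/145; mL+mR=68/145 → advance +1; mR−mL=-20/29 → turn -1·90°
n=4: pose=(-3,5,W); sL=160/181, sR=32/65; mL=4608/11765, mR=-592/11765; mL+mR=4016/11765 → advance +1; mR−mL=-80/181 → turn -1·90°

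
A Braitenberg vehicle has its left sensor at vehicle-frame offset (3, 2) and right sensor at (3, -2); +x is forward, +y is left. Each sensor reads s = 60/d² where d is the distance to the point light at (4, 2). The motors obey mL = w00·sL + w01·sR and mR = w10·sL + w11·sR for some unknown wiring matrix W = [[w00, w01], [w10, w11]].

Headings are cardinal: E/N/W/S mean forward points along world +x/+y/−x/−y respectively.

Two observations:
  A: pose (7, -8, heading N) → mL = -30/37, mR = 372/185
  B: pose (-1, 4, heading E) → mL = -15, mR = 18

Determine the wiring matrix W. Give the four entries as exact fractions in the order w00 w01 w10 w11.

obs A: pose=(7,-8,N) → sL=6/5, sR=30/37, mL=-30/37, mR=372/185
obs B: pose=(-1,4,E) → sL=3, sR=15, mL=-15, mR=18
sensor matrix S = [[6/5, 30/37], [3, 15]]; det S = 576/37
solve [mL_A; mL_B] = S·[w00; w01] and [mR_A; mR_B] = S·[w10; w11]:
  w00 = 0, w01 = -1, w10 = 1, w11 = 1

0 -1 1 1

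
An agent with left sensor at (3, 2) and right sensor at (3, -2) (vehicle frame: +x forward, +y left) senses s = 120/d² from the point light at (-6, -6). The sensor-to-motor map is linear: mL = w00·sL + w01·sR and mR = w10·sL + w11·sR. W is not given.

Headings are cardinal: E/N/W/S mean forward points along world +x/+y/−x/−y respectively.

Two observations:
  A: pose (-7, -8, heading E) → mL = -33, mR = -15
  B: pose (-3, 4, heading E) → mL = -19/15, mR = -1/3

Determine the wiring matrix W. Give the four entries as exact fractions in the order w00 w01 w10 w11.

-1 -1/2 -1/2 0

obs A: pose=(-7,-8,E) → sL=30, sR=6, mL=-33, mR=-15
obs B: pose=(-3,4,E) → sL=2/3, sR=6/5, mL=-19/15, mR=-1/3
sensor matrix S = [[30, 6], [2/3, 6/5]]; det S = 32
solve [mL_A; mL_B] = S·[w00; w01] and [mR_A; mR_B] = S·[w10; w11]:
  w00 = -1, w01 = -1/2, w10 = -1/2, w11 = 0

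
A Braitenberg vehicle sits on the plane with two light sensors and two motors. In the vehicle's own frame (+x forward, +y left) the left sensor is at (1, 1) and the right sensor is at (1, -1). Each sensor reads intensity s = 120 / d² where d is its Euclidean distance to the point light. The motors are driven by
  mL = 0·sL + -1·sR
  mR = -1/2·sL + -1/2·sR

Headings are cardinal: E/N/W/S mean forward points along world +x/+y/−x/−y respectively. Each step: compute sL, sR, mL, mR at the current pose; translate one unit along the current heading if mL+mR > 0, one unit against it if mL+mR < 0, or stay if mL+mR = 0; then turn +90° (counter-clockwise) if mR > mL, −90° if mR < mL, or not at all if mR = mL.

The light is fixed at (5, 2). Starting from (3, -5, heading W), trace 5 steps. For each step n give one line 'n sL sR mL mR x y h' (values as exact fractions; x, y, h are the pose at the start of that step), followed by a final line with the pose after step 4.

0 120/73 8/3 -8/3 -472/219 3 -5 W
1 15/8 30/17 -30/17 -495/272 4 -5 S
2 120/53 120/29 -120/29 -4920/1537 4 -4 W
3 12/5 12/5 -12/5 -12/5 5 -4 S
4 120/37 120/37 -120/37 -120/37 5 -3 S
final 5 -2 S

n=0: pose=(3,-5,W); sL=120/73, sR=8/3; mL=-8/3, mR=-472/219; mL+mR=-352/73 → advance -1; mR−mL=112/219 → turn +1·90°
n=1: pose=(4,-5,S); sL=15/8, sR=30/17; mL=-30/17, mR=-495/272; mL+mR=-975/272 → advance -1; mR−mL=-15/272 → turn -1·90°
n=2: pose=(4,-4,W); sL=120/53, sR=120/29; mL=-120/29, mR=-4920/1537; mL+mR=-11280/1537 → advance -1; mR−mL=1440/1537 → turn +1·90°
n=3: pose=(5,-4,S); sL=12/5, sR=12/5; mL=-12/5, mR=-12/5; mL+mR=-24/5 → advance -1; mR−mL=0 → turn +0·90°
n=4: pose=(5,-3,S); sL=120/37, sR=120/37; mL=-120/37, mR=-120/37; mL+mR=-240/37 → advance -1; mR−mL=0 → turn +0·90°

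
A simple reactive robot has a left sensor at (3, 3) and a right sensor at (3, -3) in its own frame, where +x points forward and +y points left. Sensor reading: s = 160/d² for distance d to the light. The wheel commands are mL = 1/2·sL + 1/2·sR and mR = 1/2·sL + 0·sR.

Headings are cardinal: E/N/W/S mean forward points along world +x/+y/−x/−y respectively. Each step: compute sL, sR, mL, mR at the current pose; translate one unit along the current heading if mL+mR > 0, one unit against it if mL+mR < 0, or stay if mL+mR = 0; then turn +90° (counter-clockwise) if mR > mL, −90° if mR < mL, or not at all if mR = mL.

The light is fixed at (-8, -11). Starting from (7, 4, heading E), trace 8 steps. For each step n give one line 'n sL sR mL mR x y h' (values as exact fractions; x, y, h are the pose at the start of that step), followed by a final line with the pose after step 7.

0 20/81 40/117 310/1053 10/81 7 4 E
1 32/101 160/313 13088/31613 16/101 8 4 S
2 16/29 80/229 2992/6641 8/29 8 3 W
3 160/433 160/613 83680/265429 80/433 7 3 N
4 20/81 40/117 310/1053 10/81 7 4 E
5 32/101 160/313 13088/31613 16/101 8 4 S
6 16/29 80/229 2992/6641 8/29 8 3 W
7 160/433 160/613 83680/265429 80/433 7 3 N
final 7 4 E

n=0: pose=(7,4,E); sL=20/81, sR=40/117; mL=310/1053, mR=10/81; mL+mR=440/1053 → advance +1; mR−mL=-20/117 → turn -1·90°
n=1: pose=(8,4,S); sL=32/101, sR=160/313; mL=13088/31613, mR=16/101; mL+mR=18096/31613 → advance +1; mR−mL=-80/313 → turn -1·90°
n=2: pose=(8,3,W); sL=16/29, sR=80/229; mL=2992/6641, mR=8/29; mL+mR=4824/6641 → advance +1; mR−mL=-40/229 → turn -1·90°
n=3: pose=(7,3,N); sL=160/433, sR=160/613; mL=83680/265429, mR=80/433; mL+mR=132720/265429 → advance +1; mR−mL=-80/613 → turn -1·90°
n=4: pose=(7,4,E); sL=20/81, sR=40/117; mL=310/1053, mR=10/81; mL+mR=440/1053 → advance +1; mR−mL=-20/117 → turn -1·90°
n=5: pose=(8,4,S); sL=32/101, sR=160/313; mL=13088/31613, mR=16/101; mL+mR=18096/31613 → advance +1; mR−mL=-80/313 → turn -1·90°
n=6: pose=(8,3,W); sL=16/29, sR=80/229; mL=2992/6641, mR=8/29; mL+mR=4824/6641 → advance +1; mR−mL=-40/229 → turn -1·90°
n=7: pose=(7,3,N); sL=160/433, sR=160/613; mL=83680/265429, mR=80/433; mL+mR=132720/265429 → advance +1; mR−mL=-80/613 → turn -1·90°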